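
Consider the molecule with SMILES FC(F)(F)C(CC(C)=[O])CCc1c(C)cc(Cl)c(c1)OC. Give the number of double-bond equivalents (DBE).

Molecular formula: C15H18ClF3O2.
DoU = (2C + 2 + N − H − X) / 2, where X is the halogen count and O/S are ignored.
    = (2·15 + 2 + 0 − 18 − 4) / 2 = 10 / 2 = 5.

5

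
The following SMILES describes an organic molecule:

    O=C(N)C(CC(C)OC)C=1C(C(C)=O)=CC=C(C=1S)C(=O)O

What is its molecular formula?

Walk through each heavy atom and fill implicit hydrogens from standard valence (C 4, N 3, O 2, S 2, halogen 1):
  atom 1: O, bond orders sum to 2 (valence 2) → 0 H
  atom 2: C, bond orders sum to 4 (valence 4) → 0 H
  atom 3: N, bond orders sum to 1 (valence 3) → 2 H
  atom 4: C, bond orders sum to 3 (valence 4) → 1 H
  atom 5: C, bond orders sum to 2 (valence 4) → 2 H
  atom 6: C, bond orders sum to 3 (valence 4) → 1 H
  atom 7: C, bond orders sum to 1 (valence 4) → 3 H
  atom 8: O, bond orders sum to 2 (valence 2) → 0 H
  atom 9: C, bond orders sum to 1 (valence 4) → 3 H
  atom 10: C, bond orders sum to 4 (valence 4) → 0 H
  atom 11: C, bond orders sum to 4 (valence 4) → 0 H
  atom 12: C, bond orders sum to 4 (valence 4) → 0 H
  atom 13: C, bond orders sum to 1 (valence 4) → 3 H
  atom 14: O, bond orders sum to 2 (valence 2) → 0 H
  atom 15: C, bond orders sum to 3 (valence 4) → 1 H
  atom 16: C, bond orders sum to 3 (valence 4) → 1 H
  atom 17: C, bond orders sum to 4 (valence 4) → 0 H
  atom 18: C, bond orders sum to 4 (valence 4) → 0 H
  atom 19: S, bond orders sum to 1 (valence 2) → 1 H
  atom 20: C, bond orders sum to 4 (valence 4) → 0 H
  atom 21: O, bond orders sum to 2 (valence 2) → 0 H
  atom 22: O, bond orders sum to 1 (valence 2) → 1 H
Totals → C:15, H:19, N:1, O:5, S:1.

C15H19NO5S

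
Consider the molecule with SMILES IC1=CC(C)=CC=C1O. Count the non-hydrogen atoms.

Every atom symbol written in the SMILES (organic subset) is one heavy atom; implicit H are not written.
Heavy atoms by element → C:7, I:1, O:1.
Total: 9.

9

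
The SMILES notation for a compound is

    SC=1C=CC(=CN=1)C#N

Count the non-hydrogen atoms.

Every atom symbol written in the SMILES (organic subset) is one heavy atom; implicit H are not written.
Heavy atoms by element → C:6, N:2, S:1.
Total: 9.

9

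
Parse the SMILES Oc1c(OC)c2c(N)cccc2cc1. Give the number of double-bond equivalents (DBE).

Molecular formula: C11H11NO2.
DoU = (2C + 2 + N − H − X) / 2, where X is the halogen count and O/S are ignored.
    = (2·11 + 2 + 1 − 11 − 0) / 2 = 14 / 2 = 7.

7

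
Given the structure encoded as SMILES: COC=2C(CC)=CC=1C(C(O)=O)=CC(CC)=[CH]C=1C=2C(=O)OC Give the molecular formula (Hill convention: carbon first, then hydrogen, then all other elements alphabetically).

C18H20O5

Walk through each heavy atom and fill implicit hydrogens from standard valence (C 4, N 3, O 2, S 2, halogen 1):
  atom 1: C, bond orders sum to 1 (valence 4) → 3 H
  atom 2: O, bond orders sum to 2 (valence 2) → 0 H
  atom 3: C, bond orders sum to 4 (valence 4) → 0 H
  atom 4: C, bond orders sum to 4 (valence 4) → 0 H
  atom 5: C, bond orders sum to 2 (valence 4) → 2 H
  atom 6: C, bond orders sum to 1 (valence 4) → 3 H
  atom 7: C, bond orders sum to 3 (valence 4) → 1 H
  atom 8: C, bond orders sum to 4 (valence 4) → 0 H
  atom 9: C, bond orders sum to 4 (valence 4) → 0 H
  atom 10: C, bond orders sum to 4 (valence 4) → 0 H
  atom 11: O, bond orders sum to 1 (valence 2) → 1 H
  atom 12: O, bond orders sum to 2 (valence 2) → 0 H
  atom 13: C, bond orders sum to 3 (valence 4) → 1 H
  atom 14: C, bond orders sum to 4 (valence 4) → 0 H
  atom 15: C, bond orders sum to 2 (valence 4) → 2 H
  atom 16: C, bond orders sum to 1 (valence 4) → 3 H
  atom 17: C with explicit H count 1
  atom 18: C, bond orders sum to 4 (valence 4) → 0 H
  atom 19: C, bond orders sum to 4 (valence 4) → 0 H
  atom 20: C, bond orders sum to 4 (valence 4) → 0 H
  atom 21: O, bond orders sum to 2 (valence 2) → 0 H
  atom 22: O, bond orders sum to 2 (valence 2) → 0 H
  atom 23: C, bond orders sum to 1 (valence 4) → 3 H
Totals → C:18, H:20, O:5.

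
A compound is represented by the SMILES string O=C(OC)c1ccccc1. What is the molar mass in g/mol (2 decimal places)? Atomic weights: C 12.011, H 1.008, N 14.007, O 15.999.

First, the molecular formula is C8H8O2 (counting implicit H from valence).
  C: 8 × 12.011 = 96.088
  H: 8 × 1.008 = 8.064
  O: 2 × 15.999 = 31.998
Sum: 8×12.011 + 8×1.008 + 2×15.999 = 136.150 → 136.15 g/mol.

136.15 g/mol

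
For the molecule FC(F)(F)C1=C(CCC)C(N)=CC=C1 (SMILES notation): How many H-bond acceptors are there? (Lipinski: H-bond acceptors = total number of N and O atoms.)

N atoms: 1; O atoms: 0.
Lipinski HBA = 1 + 0 = 1.

1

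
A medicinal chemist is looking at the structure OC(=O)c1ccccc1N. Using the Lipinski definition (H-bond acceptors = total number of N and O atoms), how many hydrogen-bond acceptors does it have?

N atoms: 1; O atoms: 2.
Lipinski HBA = 1 + 2 = 3.

3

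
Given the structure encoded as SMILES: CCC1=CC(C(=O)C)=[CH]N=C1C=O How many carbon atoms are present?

Count every carbon token in the SMILES (each C, including those in ring-closure positions and inside branches).
Carbon count: 10.

10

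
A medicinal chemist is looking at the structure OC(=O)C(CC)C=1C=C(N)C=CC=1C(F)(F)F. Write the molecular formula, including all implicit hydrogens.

C11H12F3NO2

Walk through each heavy atom and fill implicit hydrogens from standard valence (C 4, N 3, O 2, S 2, halogen 1):
  atom 1: O, bond orders sum to 1 (valence 2) → 1 H
  atom 2: C, bond orders sum to 4 (valence 4) → 0 H
  atom 3: O, bond orders sum to 2 (valence 2) → 0 H
  atom 4: C, bond orders sum to 3 (valence 4) → 1 H
  atom 5: C, bond orders sum to 2 (valence 4) → 2 H
  atom 6: C, bond orders sum to 1 (valence 4) → 3 H
  atom 7: C, bond orders sum to 4 (valence 4) → 0 H
  atom 8: C, bond orders sum to 3 (valence 4) → 1 H
  atom 9: C, bond orders sum to 4 (valence 4) → 0 H
  atom 10: N, bond orders sum to 1 (valence 3) → 2 H
  atom 11: C, bond orders sum to 3 (valence 4) → 1 H
  atom 12: C, bond orders sum to 3 (valence 4) → 1 H
  atom 13: C, bond orders sum to 4 (valence 4) → 0 H
  atom 14: C, bond orders sum to 4 (valence 4) → 0 H
  atom 15: F (halogen, monovalent) → 0 H
  atom 16: F (halogen, monovalent) → 0 H
  atom 17: F (halogen, monovalent) → 0 H
Totals → C:11, H:12, F:3, N:1, O:2.
In Hill order: C11H12F3NO2.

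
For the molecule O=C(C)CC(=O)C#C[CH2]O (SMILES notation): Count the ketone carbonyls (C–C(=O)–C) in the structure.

The ketone motif appears at heavy-atom positions 2, 5 in the SMILES.
Other groups present: 1 alkyne, 1 hydroxyl.
Ketone count: 2.

2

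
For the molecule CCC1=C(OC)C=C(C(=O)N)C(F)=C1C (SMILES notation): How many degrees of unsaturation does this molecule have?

Molecular formula: C11H14FNO2.
DoU = (2C + 2 + N − H − X) / 2, where X is the halogen count and O/S are ignored.
    = (2·11 + 2 + 1 − 14 − 1) / 2 = 10 / 2 = 5.

5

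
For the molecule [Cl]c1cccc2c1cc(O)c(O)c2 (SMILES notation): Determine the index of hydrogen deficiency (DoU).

Molecular formula: C10H7ClO2.
DoU = (2C + 2 + N − H − X) / 2, where X is the halogen count and O/S are ignored.
    = (2·10 + 2 + 0 − 7 − 1) / 2 = 14 / 2 = 7.

7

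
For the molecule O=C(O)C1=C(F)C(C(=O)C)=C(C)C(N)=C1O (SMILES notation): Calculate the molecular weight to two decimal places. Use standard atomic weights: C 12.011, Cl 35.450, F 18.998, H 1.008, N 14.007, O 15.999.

227.19 g/mol

First, the molecular formula is C10H10FNO4 (counting implicit H from valence).
  C: 10 × 12.011 = 120.110
  F: 1 × 18.998 = 18.998
  H: 10 × 1.008 = 10.080
  N: 1 × 14.007 = 14.007
  O: 4 × 15.999 = 63.996
Sum: 10×12.011 + 1×18.998 + 10×1.008 + 1×14.007 + 4×15.999 = 227.191 → 227.19 g/mol.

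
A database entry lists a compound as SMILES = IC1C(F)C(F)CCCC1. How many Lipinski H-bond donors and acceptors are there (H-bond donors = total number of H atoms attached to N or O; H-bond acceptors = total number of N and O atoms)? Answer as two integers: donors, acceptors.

0, 0

Donors: find every N or O and count the H atoms it carries.
  (no N or O atoms present)
Lipinski HBD = 0.
Acceptors: N atoms = 0, O atoms = 0 → HBA = 0.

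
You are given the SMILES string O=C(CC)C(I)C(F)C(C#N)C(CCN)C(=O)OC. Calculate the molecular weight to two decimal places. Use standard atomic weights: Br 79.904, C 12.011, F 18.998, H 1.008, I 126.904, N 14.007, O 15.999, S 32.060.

First, the molecular formula is C12H18FIN2O3 (counting implicit H from valence).
  C: 12 × 12.011 = 144.132
  F: 1 × 18.998 = 18.998
  H: 18 × 1.008 = 18.144
  I: 1 × 126.904 = 126.904
  N: 2 × 14.007 = 28.014
  O: 3 × 15.999 = 47.997
Sum: 12×12.011 + 1×18.998 + 18×1.008 + 1×126.904 + 2×14.007 + 3×15.999 = 384.189 → 384.19 g/mol.

384.19 g/mol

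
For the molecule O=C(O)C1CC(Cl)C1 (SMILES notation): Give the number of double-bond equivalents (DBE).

Degree of unsaturation = (number of rings) + (number of π bonds).
Ring closures in the SMILES: 1.
π bonds: 1 double bond (each 1 DoU) → 1 DoU from unsaturation.
Total DoU = 1 + 1 = 2.

2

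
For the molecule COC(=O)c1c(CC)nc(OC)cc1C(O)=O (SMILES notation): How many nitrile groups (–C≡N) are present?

Scan the SMILES for the nitrile motif — none present.
Groups that are present: 1 carboxylic acid, 1 ester, 1 ether.

0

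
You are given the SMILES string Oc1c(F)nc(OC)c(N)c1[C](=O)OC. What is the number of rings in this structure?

1

In SMILES, each pair of matching ring-closure digits denotes one ring-closing bond; the number of such bonds equals the number of independent rings.
Ring-closure bonds here: 1.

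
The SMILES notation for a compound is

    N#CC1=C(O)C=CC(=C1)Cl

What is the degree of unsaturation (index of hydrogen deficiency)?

6

Degree of unsaturation = (number of rings) + (number of π bonds).
Ring closures in the SMILES: 1.
π bonds: 3 double bonds (each 1 DoU), 1 triple bond (each 2 DoU) → 5 DoU from unsaturation.
Total DoU = 1 + 5 = 6.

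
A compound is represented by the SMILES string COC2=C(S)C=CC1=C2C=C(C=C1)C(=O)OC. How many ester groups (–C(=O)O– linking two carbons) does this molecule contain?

1

The ester motif appears at heavy-atom position 14 in the SMILES.
Other groups present: 1 ether, 1 thiol.
Ester count: 1.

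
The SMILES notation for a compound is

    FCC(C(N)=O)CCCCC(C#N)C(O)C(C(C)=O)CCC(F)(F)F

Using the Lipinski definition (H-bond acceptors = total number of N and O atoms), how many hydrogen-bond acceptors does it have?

N atoms: 2; O atoms: 3.
Lipinski HBA = 2 + 3 = 5.

5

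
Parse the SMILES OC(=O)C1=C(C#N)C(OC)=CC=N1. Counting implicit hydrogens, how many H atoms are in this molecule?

6

Walk through each heavy atom and fill implicit hydrogens from standard valence (C 4, N 3, O 2, S 2, halogen 1):
  atom 1: O, bond orders sum to 1 (valence 2) → 1 H
  atom 2: C, bond orders sum to 4 (valence 4) → 0 H
  atom 3: O, bond orders sum to 2 (valence 2) → 0 H
  atom 4: C, bond orders sum to 4 (valence 4) → 0 H
  atom 5: C, bond orders sum to 4 (valence 4) → 0 H
  atom 6: C, bond orders sum to 4 (valence 4) → 0 H
  atom 7: N, bond orders sum to 3 (valence 3) → 0 H
  atom 8: C, bond orders sum to 4 (valence 4) → 0 H
  atom 9: O, bond orders sum to 2 (valence 2) → 0 H
  atom 10: C, bond orders sum to 1 (valence 4) → 3 H
  atom 11: C, bond orders sum to 3 (valence 4) → 1 H
  atom 12: C, bond orders sum to 3 (valence 4) → 1 H
  atom 13: N, bond orders sum to 3 (valence 3) → 0 H
Total hydrogens: 6.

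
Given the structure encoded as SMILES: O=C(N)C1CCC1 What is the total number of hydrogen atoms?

Walk through each heavy atom and fill implicit hydrogens from standard valence (C 4, N 3, O 2, S 2, halogen 1):
  atom 1: O, bond orders sum to 2 (valence 2) → 0 H
  atom 2: C, bond orders sum to 4 (valence 4) → 0 H
  atom 3: N, bond orders sum to 1 (valence 3) → 2 H
  atom 4: C, bond orders sum to 3 (valence 4) → 1 H
  atom 5: C, bond orders sum to 2 (valence 4) → 2 H
  atom 6: C, bond orders sum to 2 (valence 4) → 2 H
  atom 7: C, bond orders sum to 2 (valence 4) → 2 H
Total hydrogens: 9.

9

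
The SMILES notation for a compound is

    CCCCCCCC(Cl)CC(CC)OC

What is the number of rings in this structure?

In SMILES, each pair of matching ring-closure digits denotes one ring-closing bond; the number of such bonds equals the number of independent rings.
Ring-closure bonds here: 0.

0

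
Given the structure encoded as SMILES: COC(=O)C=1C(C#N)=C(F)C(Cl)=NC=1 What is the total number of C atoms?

8

Count every carbon token in the SMILES (each C, including those in ring-closure positions and inside branches).
Carbon count: 8.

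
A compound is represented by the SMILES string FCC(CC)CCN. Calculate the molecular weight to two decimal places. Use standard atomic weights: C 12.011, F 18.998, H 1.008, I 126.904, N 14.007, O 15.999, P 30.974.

First, the molecular formula is C6H14FN (counting implicit H from valence).
  C: 6 × 12.011 = 72.066
  F: 1 × 18.998 = 18.998
  H: 14 × 1.008 = 14.112
  N: 1 × 14.007 = 14.007
Sum: 6×12.011 + 1×18.998 + 14×1.008 + 1×14.007 = 119.183 → 119.18 g/mol.

119.18 g/mol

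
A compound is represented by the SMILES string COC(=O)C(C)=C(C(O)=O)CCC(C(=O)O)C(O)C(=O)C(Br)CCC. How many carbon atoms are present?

16

Count every carbon token in the SMILES (each C, including those in ring-closure positions and inside branches).
Carbon count: 16.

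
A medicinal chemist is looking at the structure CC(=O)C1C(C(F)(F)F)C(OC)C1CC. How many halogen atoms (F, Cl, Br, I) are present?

3

Halogen atoms appear at heavy-atom positions 7, 8, 9 (3×F).
Other groups present: 1 ether, 1 ketone.
Halogen count: 3.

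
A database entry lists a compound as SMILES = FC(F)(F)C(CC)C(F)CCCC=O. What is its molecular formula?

C9H14F4O

Walk through each heavy atom and fill implicit hydrogens from standard valence (C 4, N 3, O 2, S 2, halogen 1):
  atom 1: F (halogen, monovalent) → 0 H
  atom 2: C, bond orders sum to 4 (valence 4) → 0 H
  atom 3: F (halogen, monovalent) → 0 H
  atom 4: F (halogen, monovalent) → 0 H
  atom 5: C, bond orders sum to 3 (valence 4) → 1 H
  atom 6: C, bond orders sum to 2 (valence 4) → 2 H
  atom 7: C, bond orders sum to 1 (valence 4) → 3 H
  atom 8: C, bond orders sum to 3 (valence 4) → 1 H
  atom 9: F (halogen, monovalent) → 0 H
  atom 10: C, bond orders sum to 2 (valence 4) → 2 H
  atom 11: C, bond orders sum to 2 (valence 4) → 2 H
  atom 12: C, bond orders sum to 2 (valence 4) → 2 H
  atom 13: C, bond orders sum to 3 (valence 4) → 1 H
  atom 14: O, bond orders sum to 2 (valence 2) → 0 H
Totals → C:9, H:14, F:4, O:1.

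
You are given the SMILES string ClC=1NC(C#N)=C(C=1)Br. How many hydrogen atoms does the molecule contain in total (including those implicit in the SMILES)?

2

Walk through each heavy atom and fill implicit hydrogens from standard valence (C 4, N 3, O 2, S 2, halogen 1):
  atom 1: Cl (halogen, monovalent) → 0 H
  atom 2: C, bond orders sum to 4 (valence 4) → 0 H
  atom 3: N, bond orders sum to 2 (valence 3) → 1 H
  atom 4: C, bond orders sum to 4 (valence 4) → 0 H
  atom 5: C, bond orders sum to 4 (valence 4) → 0 H
  atom 6: N, bond orders sum to 3 (valence 3) → 0 H
  atom 7: C, bond orders sum to 4 (valence 4) → 0 H
  atom 8: C, bond orders sum to 3 (valence 4) → 1 H
  atom 9: Br (halogen, monovalent) → 0 H
Total hydrogens: 2.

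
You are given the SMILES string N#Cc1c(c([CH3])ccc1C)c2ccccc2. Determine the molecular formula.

C15H13N

Walk through each heavy atom and fill implicit hydrogens from standard valence (C 4, N 3, O 2, S 2, halogen 1); for lowercase aromatic atoms, an aromatic c carries 1 H when it has two neighbours and 0 H with three, and aromatic n carries 0 H:
  atom 1: N, bond orders sum to 3 (valence 3) → 0 H
  atom 2: C, bond orders sum to 4 (valence 4) → 0 H
  atom 3: aromatic c, 3 neighbours → 0 H
  atom 4: aromatic c, 3 neighbours → 0 H
  atom 5: aromatic c, 3 neighbours → 0 H
  atom 6: C with explicit H count 3
  atom 7: aromatic c, 2 neighbours → 1 H
  atom 8: aromatic c, 2 neighbours → 1 H
  atom 9: aromatic c, 3 neighbours → 0 H
  atom 10: C, bond orders sum to 1 (valence 4) → 3 H
  atom 11: aromatic c, 3 neighbours → 0 H
  atom 12: aromatic c, 2 neighbours → 1 H
  atom 13: aromatic c, 2 neighbours → 1 H
  atom 14: aromatic c, 2 neighbours → 1 H
  atom 15: aromatic c, 2 neighbours → 1 H
  atom 16: aromatic c, 2 neighbours → 1 H
Totals → C:15, H:13, N:1.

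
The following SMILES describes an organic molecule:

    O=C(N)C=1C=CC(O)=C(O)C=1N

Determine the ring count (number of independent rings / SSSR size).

1

In SMILES, each pair of matching ring-closure digits denotes one ring-closing bond; the number of such bonds equals the number of independent rings.
Ring-closure bonds here: 1.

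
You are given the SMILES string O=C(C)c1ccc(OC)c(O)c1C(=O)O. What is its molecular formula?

Walk through each heavy atom and fill implicit hydrogens from standard valence (C 4, N 3, O 2, S 2, halogen 1); for lowercase aromatic atoms, an aromatic c carries 1 H when it has two neighbours and 0 H with three, and aromatic n carries 0 H:
  atom 1: O, bond orders sum to 2 (valence 2) → 0 H
  atom 2: C, bond orders sum to 4 (valence 4) → 0 H
  atom 3: C, bond orders sum to 1 (valence 4) → 3 H
  atom 4: aromatic c, 3 neighbours → 0 H
  atom 5: aromatic c, 2 neighbours → 1 H
  atom 6: aromatic c, 2 neighbours → 1 H
  atom 7: aromatic c, 3 neighbours → 0 H
  atom 8: O, bond orders sum to 2 (valence 2) → 0 H
  atom 9: C, bond orders sum to 1 (valence 4) → 3 H
  atom 10: aromatic c, 3 neighbours → 0 H
  atom 11: O, bond orders sum to 1 (valence 2) → 1 H
  atom 12: aromatic c, 3 neighbours → 0 H
  atom 13: C, bond orders sum to 4 (valence 4) → 0 H
  atom 14: O, bond orders sum to 2 (valence 2) → 0 H
  atom 15: O, bond orders sum to 1 (valence 2) → 1 H
Totals → C:10, H:10, O:5.
In Hill order: C10H10O5.

C10H10O5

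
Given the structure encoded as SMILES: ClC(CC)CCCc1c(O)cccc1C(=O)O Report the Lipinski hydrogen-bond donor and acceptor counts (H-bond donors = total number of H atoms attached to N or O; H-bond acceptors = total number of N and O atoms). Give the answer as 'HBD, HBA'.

Donors: find every N or O and count the H atoms it carries.
  atom 10 (O): bond orders sum to 1 → 1 H
  atom 16 (O): bond orders sum to 2 → 0 H
  atom 17 (O): bond orders sum to 1 → 1 H
Lipinski HBD = 2.
Acceptors: N atoms = 0, O atoms = 3 → HBA = 3.

2, 3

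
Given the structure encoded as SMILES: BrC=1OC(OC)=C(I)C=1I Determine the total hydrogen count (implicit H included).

3

Walk through each heavy atom and fill implicit hydrogens from standard valence (C 4, N 3, O 2, S 2, halogen 1):
  atom 1: Br (halogen, monovalent) → 0 H
  atom 2: C, bond orders sum to 4 (valence 4) → 0 H
  atom 3: O, bond orders sum to 2 (valence 2) → 0 H
  atom 4: C, bond orders sum to 4 (valence 4) → 0 H
  atom 5: O, bond orders sum to 2 (valence 2) → 0 H
  atom 6: C, bond orders sum to 1 (valence 4) → 3 H
  atom 7: C, bond orders sum to 4 (valence 4) → 0 H
  atom 8: I (halogen, monovalent) → 0 H
  atom 9: C, bond orders sum to 4 (valence 4) → 0 H
  atom 10: I (halogen, monovalent) → 0 H
Total hydrogens: 3.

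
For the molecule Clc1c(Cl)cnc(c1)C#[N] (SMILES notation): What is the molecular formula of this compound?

Walk through each heavy atom and fill implicit hydrogens from standard valence (C 4, N 3, O 2, S 2, halogen 1); for lowercase aromatic atoms, an aromatic c carries 1 H when it has two neighbours and 0 H with three, and aromatic n carries 0 H:
  atom 1: Cl (halogen, monovalent) → 0 H
  atom 2: aromatic c, 3 neighbours → 0 H
  atom 3: aromatic c, 3 neighbours → 0 H
  atom 4: Cl (halogen, monovalent) → 0 H
  atom 5: aromatic c, 2 neighbours → 1 H
  atom 6: aromatic n, 2 neighbours → 0 H
  atom 7: aromatic c, 3 neighbours → 0 H
  atom 8: aromatic c, 2 neighbours → 1 H
  atom 9: C, bond orders sum to 4 (valence 4) → 0 H
  atom 10: N with explicit H count 0
Totals → C:6, H:2, Cl:2, N:2.

C6H2Cl2N2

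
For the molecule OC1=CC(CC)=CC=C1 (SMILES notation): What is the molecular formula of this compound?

Walk through each heavy atom and fill implicit hydrogens from standard valence (C 4, N 3, O 2, S 2, halogen 1):
  atom 1: O, bond orders sum to 1 (valence 2) → 1 H
  atom 2: C, bond orders sum to 4 (valence 4) → 0 H
  atom 3: C, bond orders sum to 3 (valence 4) → 1 H
  atom 4: C, bond orders sum to 4 (valence 4) → 0 H
  atom 5: C, bond orders sum to 2 (valence 4) → 2 H
  atom 6: C, bond orders sum to 1 (valence 4) → 3 H
  atom 7: C, bond orders sum to 3 (valence 4) → 1 H
  atom 8: C, bond orders sum to 3 (valence 4) → 1 H
  atom 9: C, bond orders sum to 3 (valence 4) → 1 H
Totals → C:8, H:10, O:1.

C8H10O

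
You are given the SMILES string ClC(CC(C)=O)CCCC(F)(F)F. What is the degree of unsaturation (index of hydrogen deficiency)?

1

Degree of unsaturation = (number of rings) + (number of π bonds).
Ring closures in the SMILES: 0.
π bonds: 1 double bond (each 1 DoU) → 1 DoU from unsaturation.
Total DoU = 0 + 1 = 1.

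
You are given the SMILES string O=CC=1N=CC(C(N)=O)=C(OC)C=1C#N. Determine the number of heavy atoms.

15

Every atom symbol written in the SMILES (organic subset) is one heavy atom; implicit H are not written.
Heavy atoms by element → C:9, N:3, O:3.
Total: 15.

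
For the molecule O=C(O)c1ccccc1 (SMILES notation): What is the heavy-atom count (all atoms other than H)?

Every atom symbol written in the SMILES (organic subset) is one heavy atom; implicit H are not written.
Heavy atoms by element → C:7, O:2.
Total: 9.

9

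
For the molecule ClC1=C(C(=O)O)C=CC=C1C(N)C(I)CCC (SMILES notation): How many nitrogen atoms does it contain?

1

Scan the SMILES for N atoms (remember two-letter symbols like Cl and Br are single atoms).
Nitrogen count: 1.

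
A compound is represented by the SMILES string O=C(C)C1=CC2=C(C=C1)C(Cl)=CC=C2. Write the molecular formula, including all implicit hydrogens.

Walk through each heavy atom and fill implicit hydrogens from standard valence (C 4, N 3, O 2, S 2, halogen 1):
  atom 1: O, bond orders sum to 2 (valence 2) → 0 H
  atom 2: C, bond orders sum to 4 (valence 4) → 0 H
  atom 3: C, bond orders sum to 1 (valence 4) → 3 H
  atom 4: C, bond orders sum to 4 (valence 4) → 0 H
  atom 5: C, bond orders sum to 3 (valence 4) → 1 H
  atom 6: C, bond orders sum to 4 (valence 4) → 0 H
  atom 7: C, bond orders sum to 4 (valence 4) → 0 H
  atom 8: C, bond orders sum to 3 (valence 4) → 1 H
  atom 9: C, bond orders sum to 3 (valence 4) → 1 H
  atom 10: C, bond orders sum to 4 (valence 4) → 0 H
  atom 11: Cl (halogen, monovalent) → 0 H
  atom 12: C, bond orders sum to 3 (valence 4) → 1 H
  atom 13: C, bond orders sum to 3 (valence 4) → 1 H
  atom 14: C, bond orders sum to 3 (valence 4) → 1 H
Totals → C:12, H:9, Cl:1, O:1.
In Hill order: C12H9ClO.

C12H9ClO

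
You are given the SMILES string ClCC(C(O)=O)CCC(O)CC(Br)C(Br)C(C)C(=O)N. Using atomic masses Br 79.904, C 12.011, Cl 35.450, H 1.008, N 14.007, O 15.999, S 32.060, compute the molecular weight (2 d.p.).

437.55 g/mol

First, the molecular formula is C12H20Br2ClNO4 (counting implicit H from valence).
  Br: 2 × 79.904 = 159.808
  C: 12 × 12.011 = 144.132
  Cl: 1 × 35.450 = 35.450
  H: 20 × 1.008 = 20.160
  N: 1 × 14.007 = 14.007
  O: 4 × 15.999 = 63.996
Sum: 2×79.904 + 12×12.011 + 1×35.450 + 20×1.008 + 1×14.007 + 4×15.999 = 437.553 → 437.55 g/mol.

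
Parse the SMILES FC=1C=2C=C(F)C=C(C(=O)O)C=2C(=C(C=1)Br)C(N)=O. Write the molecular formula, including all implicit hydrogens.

C12H6BrF2NO3

Walk through each heavy atom and fill implicit hydrogens from standard valence (C 4, N 3, O 2, S 2, halogen 1):
  atom 1: F (halogen, monovalent) → 0 H
  atom 2: C, bond orders sum to 4 (valence 4) → 0 H
  atom 3: C, bond orders sum to 4 (valence 4) → 0 H
  atom 4: C, bond orders sum to 3 (valence 4) → 1 H
  atom 5: C, bond orders sum to 4 (valence 4) → 0 H
  atom 6: F (halogen, monovalent) → 0 H
  atom 7: C, bond orders sum to 3 (valence 4) → 1 H
  atom 8: C, bond orders sum to 4 (valence 4) → 0 H
  atom 9: C, bond orders sum to 4 (valence 4) → 0 H
  atom 10: O, bond orders sum to 2 (valence 2) → 0 H
  atom 11: O, bond orders sum to 1 (valence 2) → 1 H
  atom 12: C, bond orders sum to 4 (valence 4) → 0 H
  atom 13: C, bond orders sum to 4 (valence 4) → 0 H
  atom 14: C, bond orders sum to 4 (valence 4) → 0 H
  atom 15: C, bond orders sum to 3 (valence 4) → 1 H
  atom 16: Br (halogen, monovalent) → 0 H
  atom 17: C, bond orders sum to 4 (valence 4) → 0 H
  atom 18: N, bond orders sum to 1 (valence 3) → 2 H
  atom 19: O, bond orders sum to 2 (valence 2) → 0 H
Totals → C:12, H:6, Br:1, F:2, N:1, O:3.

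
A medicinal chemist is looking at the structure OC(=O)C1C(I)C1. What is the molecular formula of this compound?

C4H5IO2

Walk through each heavy atom and fill implicit hydrogens from standard valence (C 4, N 3, O 2, S 2, halogen 1):
  atom 1: O, bond orders sum to 1 (valence 2) → 1 H
  atom 2: C, bond orders sum to 4 (valence 4) → 0 H
  atom 3: O, bond orders sum to 2 (valence 2) → 0 H
  atom 4: C, bond orders sum to 3 (valence 4) → 1 H
  atom 5: C, bond orders sum to 3 (valence 4) → 1 H
  atom 6: I (halogen, monovalent) → 0 H
  atom 7: C, bond orders sum to 2 (valence 4) → 2 H
Totals → C:4, H:5, I:1, O:2.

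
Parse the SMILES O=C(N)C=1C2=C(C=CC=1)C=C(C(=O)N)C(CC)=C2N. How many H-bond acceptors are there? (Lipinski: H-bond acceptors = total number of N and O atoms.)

5

N atoms: 3; O atoms: 2.
Lipinski HBA = 3 + 2 = 5.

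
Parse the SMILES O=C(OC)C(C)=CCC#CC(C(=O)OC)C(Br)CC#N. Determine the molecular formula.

Walk through each heavy atom and fill implicit hydrogens from standard valence (C 4, N 3, O 2, S 2, halogen 1):
  atom 1: O, bond orders sum to 2 (valence 2) → 0 H
  atom 2: C, bond orders sum to 4 (valence 4) → 0 H
  atom 3: O, bond orders sum to 2 (valence 2) → 0 H
  atom 4: C, bond orders sum to 1 (valence 4) → 3 H
  atom 5: C, bond orders sum to 4 (valence 4) → 0 H
  atom 6: C, bond orders sum to 1 (valence 4) → 3 H
  atom 7: C, bond orders sum to 3 (valence 4) → 1 H
  atom 8: C, bond orders sum to 2 (valence 4) → 2 H
  atom 9: C, bond orders sum to 4 (valence 4) → 0 H
  atom 10: C, bond orders sum to 4 (valence 4) → 0 H
  atom 11: C, bond orders sum to 3 (valence 4) → 1 H
  atom 12: C, bond orders sum to 4 (valence 4) → 0 H
  atom 13: O, bond orders sum to 2 (valence 2) → 0 H
  atom 14: O, bond orders sum to 2 (valence 2) → 0 H
  atom 15: C, bond orders sum to 1 (valence 4) → 3 H
  atom 16: C, bond orders sum to 3 (valence 4) → 1 H
  atom 17: Br (halogen, monovalent) → 0 H
  atom 18: C, bond orders sum to 2 (valence 4) → 2 H
  atom 19: C, bond orders sum to 4 (valence 4) → 0 H
  atom 20: N, bond orders sum to 3 (valence 3) → 0 H
Totals → C:14, H:16, Br:1, N:1, O:4.

C14H16BrNO4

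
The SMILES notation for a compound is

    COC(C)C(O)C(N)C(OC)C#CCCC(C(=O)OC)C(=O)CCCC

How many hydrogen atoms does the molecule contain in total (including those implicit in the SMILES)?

33

Walk through each heavy atom and fill implicit hydrogens from standard valence (C 4, N 3, O 2, S 2, halogen 1):
  atom 1: C, bond orders sum to 1 (valence 4) → 3 H
  atom 2: O, bond orders sum to 2 (valence 2) → 0 H
  atom 3: C, bond orders sum to 3 (valence 4) → 1 H
  atom 4: C, bond orders sum to 1 (valence 4) → 3 H
  atom 5: C, bond orders sum to 3 (valence 4) → 1 H
  atom 6: O, bond orders sum to 1 (valence 2) → 1 H
  atom 7: C, bond orders sum to 3 (valence 4) → 1 H
  atom 8: N, bond orders sum to 1 (valence 3) → 2 H
  atom 9: C, bond orders sum to 3 (valence 4) → 1 H
  atom 10: O, bond orders sum to 2 (valence 2) → 0 H
  atom 11: C, bond orders sum to 1 (valence 4) → 3 H
  atom 12: C, bond orders sum to 4 (valence 4) → 0 H
  atom 13: C, bond orders sum to 4 (valence 4) → 0 H
  atom 14: C, bond orders sum to 2 (valence 4) → 2 H
  atom 15: C, bond orders sum to 2 (valence 4) → 2 H
  atom 16: C, bond orders sum to 3 (valence 4) → 1 H
  atom 17: C, bond orders sum to 4 (valence 4) → 0 H
  atom 18: O, bond orders sum to 2 (valence 2) → 0 H
  atom 19: O, bond orders sum to 2 (valence 2) → 0 H
  atom 20: C, bond orders sum to 1 (valence 4) → 3 H
  atom 21: C, bond orders sum to 4 (valence 4) → 0 H
  atom 22: O, bond orders sum to 2 (valence 2) → 0 H
  atom 23: C, bond orders sum to 2 (valence 4) → 2 H
  atom 24: C, bond orders sum to 2 (valence 4) → 2 H
  atom 25: C, bond orders sum to 2 (valence 4) → 2 H
  atom 26: C, bond orders sum to 1 (valence 4) → 3 H
Total hydrogens: 33.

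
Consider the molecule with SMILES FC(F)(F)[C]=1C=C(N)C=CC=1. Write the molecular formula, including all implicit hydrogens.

Walk through each heavy atom and fill implicit hydrogens from standard valence (C 4, N 3, O 2, S 2, halogen 1):
  atom 1: F (halogen, monovalent) → 0 H
  atom 2: C, bond orders sum to 4 (valence 4) → 0 H
  atom 3: F (halogen, monovalent) → 0 H
  atom 4: F (halogen, monovalent) → 0 H
  atom 5: C with explicit H count 0
  atom 6: C, bond orders sum to 3 (valence 4) → 1 H
  atom 7: C, bond orders sum to 4 (valence 4) → 0 H
  atom 8: N, bond orders sum to 1 (valence 3) → 2 H
  atom 9: C, bond orders sum to 3 (valence 4) → 1 H
  atom 10: C, bond orders sum to 3 (valence 4) → 1 H
  atom 11: C, bond orders sum to 3 (valence 4) → 1 H
Totals → C:7, H:6, F:3, N:1.
In Hill order: C7H6F3N.

C7H6F3N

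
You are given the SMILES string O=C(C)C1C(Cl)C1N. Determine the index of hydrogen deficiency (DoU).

Molecular formula: C5H8ClNO.
DoU = (2C + 2 + N − H − X) / 2, where X is the halogen count and O/S are ignored.
    = (2·5 + 2 + 1 − 8 − 1) / 2 = 4 / 2 = 2.

2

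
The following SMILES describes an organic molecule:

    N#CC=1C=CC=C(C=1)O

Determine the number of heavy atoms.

9

Every atom symbol written in the SMILES (organic subset) is one heavy atom; implicit H are not written.
Heavy atoms by element → C:7, N:1, O:1.
Total: 9.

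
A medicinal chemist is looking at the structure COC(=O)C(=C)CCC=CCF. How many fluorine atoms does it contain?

Scan the SMILES for F atoms (remember two-letter symbols like Cl and Br are single atoms).
Fluorine count: 1.

1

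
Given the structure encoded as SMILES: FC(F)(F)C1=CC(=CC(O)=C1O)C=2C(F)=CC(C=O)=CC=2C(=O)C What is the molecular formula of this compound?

C16H10F4O4

Walk through each heavy atom and fill implicit hydrogens from standard valence (C 4, N 3, O 2, S 2, halogen 1):
  atom 1: F (halogen, monovalent) → 0 H
  atom 2: C, bond orders sum to 4 (valence 4) → 0 H
  atom 3: F (halogen, monovalent) → 0 H
  atom 4: F (halogen, monovalent) → 0 H
  atom 5: C, bond orders sum to 4 (valence 4) → 0 H
  atom 6: C, bond orders sum to 3 (valence 4) → 1 H
  atom 7: C, bond orders sum to 4 (valence 4) → 0 H
  atom 8: C, bond orders sum to 3 (valence 4) → 1 H
  atom 9: C, bond orders sum to 4 (valence 4) → 0 H
  atom 10: O, bond orders sum to 1 (valence 2) → 1 H
  atom 11: C, bond orders sum to 4 (valence 4) → 0 H
  atom 12: O, bond orders sum to 1 (valence 2) → 1 H
  atom 13: C, bond orders sum to 4 (valence 4) → 0 H
  atom 14: C, bond orders sum to 4 (valence 4) → 0 H
  atom 15: F (halogen, monovalent) → 0 H
  atom 16: C, bond orders sum to 3 (valence 4) → 1 H
  atom 17: C, bond orders sum to 4 (valence 4) → 0 H
  atom 18: C, bond orders sum to 3 (valence 4) → 1 H
  atom 19: O, bond orders sum to 2 (valence 2) → 0 H
  atom 20: C, bond orders sum to 3 (valence 4) → 1 H
  atom 21: C, bond orders sum to 4 (valence 4) → 0 H
  atom 22: C, bond orders sum to 4 (valence 4) → 0 H
  atom 23: O, bond orders sum to 2 (valence 2) → 0 H
  atom 24: C, bond orders sum to 1 (valence 4) → 3 H
Totals → C:16, H:10, F:4, O:4.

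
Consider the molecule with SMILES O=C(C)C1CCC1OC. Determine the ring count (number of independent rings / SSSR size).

In SMILES, each pair of matching ring-closure digits denotes one ring-closing bond; the number of such bonds equals the number of independent rings.
Ring-closure bonds here: 1.

1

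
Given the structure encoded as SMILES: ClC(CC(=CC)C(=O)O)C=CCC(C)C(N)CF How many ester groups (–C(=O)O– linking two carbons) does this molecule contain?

Scan the SMILES for the ester motif — none present.
Groups that are present: 2 alkene, 1 carboxylic acid, 1 primary amine.

0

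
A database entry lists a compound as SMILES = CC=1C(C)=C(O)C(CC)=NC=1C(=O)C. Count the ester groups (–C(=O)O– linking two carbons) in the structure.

0

Scan the SMILES for the ester motif — none present.
Groups that are present: 1 hydroxyl, 1 ketone.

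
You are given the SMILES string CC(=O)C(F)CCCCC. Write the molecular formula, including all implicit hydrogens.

Walk through each heavy atom and fill implicit hydrogens from standard valence (C 4, N 3, O 2, S 2, halogen 1):
  atom 1: C, bond orders sum to 1 (valence 4) → 3 H
  atom 2: C, bond orders sum to 4 (valence 4) → 0 H
  atom 3: O, bond orders sum to 2 (valence 2) → 0 H
  atom 4: C, bond orders sum to 3 (valence 4) → 1 H
  atom 5: F (halogen, monovalent) → 0 H
  atom 6: C, bond orders sum to 2 (valence 4) → 2 H
  atom 7: C, bond orders sum to 2 (valence 4) → 2 H
  atom 8: C, bond orders sum to 2 (valence 4) → 2 H
  atom 9: C, bond orders sum to 2 (valence 4) → 2 H
  atom 10: C, bond orders sum to 1 (valence 4) → 3 H
Totals → C:8, H:15, F:1, O:1.
In Hill order: C8H15FO.

C8H15FO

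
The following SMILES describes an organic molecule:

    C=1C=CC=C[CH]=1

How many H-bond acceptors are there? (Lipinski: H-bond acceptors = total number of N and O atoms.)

0

N atoms: 0; O atoms: 0.
Lipinski HBA = 0 + 0 = 0.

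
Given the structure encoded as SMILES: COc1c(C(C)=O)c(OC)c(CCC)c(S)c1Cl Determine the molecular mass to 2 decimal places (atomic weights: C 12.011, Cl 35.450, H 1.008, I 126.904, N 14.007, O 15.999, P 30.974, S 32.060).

288.79 g/mol

First, the molecular formula is C13H17ClO3S (counting implicit H from valence).
  C: 13 × 12.011 = 156.143
  Cl: 1 × 35.450 = 35.450
  H: 17 × 1.008 = 17.136
  O: 3 × 15.999 = 47.997
  S: 1 × 32.060 = 32.060
Sum: 13×12.011 + 1×35.450 + 17×1.008 + 3×15.999 + 1×32.060 = 288.786 → 288.79 g/mol.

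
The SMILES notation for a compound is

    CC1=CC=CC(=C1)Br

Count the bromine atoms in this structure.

1

Scan the SMILES for Br atoms (remember two-letter symbols like Cl and Br are single atoms).
Bromine count: 1.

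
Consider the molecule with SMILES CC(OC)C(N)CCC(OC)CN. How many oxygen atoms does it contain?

2

Scan the SMILES for O atoms (remember two-letter symbols like Cl and Br are single atoms).
Oxygen count: 2.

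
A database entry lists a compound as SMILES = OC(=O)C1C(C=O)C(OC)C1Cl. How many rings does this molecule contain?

1

In SMILES, each pair of matching ring-closure digits denotes one ring-closing bond; the number of such bonds equals the number of independent rings.
Ring-closure bonds here: 1.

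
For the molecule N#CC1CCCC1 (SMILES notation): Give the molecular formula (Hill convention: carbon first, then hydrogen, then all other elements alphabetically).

Walk through each heavy atom and fill implicit hydrogens from standard valence (C 4, N 3, O 2, S 2, halogen 1):
  atom 1: N, bond orders sum to 3 (valence 3) → 0 H
  atom 2: C, bond orders sum to 4 (valence 4) → 0 H
  atom 3: C, bond orders sum to 3 (valence 4) → 1 H
  atom 4: C, bond orders sum to 2 (valence 4) → 2 H
  atom 5: C, bond orders sum to 2 (valence 4) → 2 H
  atom 6: C, bond orders sum to 2 (valence 4) → 2 H
  atom 7: C, bond orders sum to 2 (valence 4) → 2 H
Totals → C:6, H:9, N:1.
In Hill order: C6H9N.

C6H9N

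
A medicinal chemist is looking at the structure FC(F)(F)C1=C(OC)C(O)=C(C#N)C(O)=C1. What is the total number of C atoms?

Count every carbon token in the SMILES (each C, including those in ring-closure positions and inside branches).
Carbon count: 9.

9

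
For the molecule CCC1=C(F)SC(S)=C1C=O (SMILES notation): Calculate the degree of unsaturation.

Molecular formula: C7H7FOS2.
DoU = (2C + 2 + N − H − X) / 2, where X is the halogen count and O/S are ignored.
    = (2·7 + 2 + 0 − 7 − 1) / 2 = 8 / 2 = 4.

4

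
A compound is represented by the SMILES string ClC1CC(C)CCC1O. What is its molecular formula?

Walk through each heavy atom and fill implicit hydrogens from standard valence (C 4, N 3, O 2, S 2, halogen 1):
  atom 1: Cl (halogen, monovalent) → 0 H
  atom 2: C, bond orders sum to 3 (valence 4) → 1 H
  atom 3: C, bond orders sum to 2 (valence 4) → 2 H
  atom 4: C, bond orders sum to 3 (valence 4) → 1 H
  atom 5: C, bond orders sum to 1 (valence 4) → 3 H
  atom 6: C, bond orders sum to 2 (valence 4) → 2 H
  atom 7: C, bond orders sum to 2 (valence 4) → 2 H
  atom 8: C, bond orders sum to 3 (valence 4) → 1 H
  atom 9: O, bond orders sum to 1 (valence 2) → 1 H
Totals → C:7, H:13, Cl:1, O:1.
In Hill order: C7H13ClO.

C7H13ClO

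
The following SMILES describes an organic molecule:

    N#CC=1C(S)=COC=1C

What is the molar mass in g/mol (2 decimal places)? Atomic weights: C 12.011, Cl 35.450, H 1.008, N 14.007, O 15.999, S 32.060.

139.17 g/mol

First, the molecular formula is C6H5NOS (counting implicit H from valence).
  C: 6 × 12.011 = 72.066
  H: 5 × 1.008 = 5.040
  N: 1 × 14.007 = 14.007
  O: 1 × 15.999 = 15.999
  S: 1 × 32.060 = 32.060
Sum: 6×12.011 + 5×1.008 + 1×14.007 + 1×15.999 + 1×32.060 = 139.172 → 139.17 g/mol.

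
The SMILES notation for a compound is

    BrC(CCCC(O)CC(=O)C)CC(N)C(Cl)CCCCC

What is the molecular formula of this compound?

Walk through each heavy atom and fill implicit hydrogens from standard valence (C 4, N 3, O 2, S 2, halogen 1):
  atom 1: Br (halogen, monovalent) → 0 H
  atom 2: C, bond orders sum to 3 (valence 4) → 1 H
  atom 3: C, bond orders sum to 2 (valence 4) → 2 H
  atom 4: C, bond orders sum to 2 (valence 4) → 2 H
  atom 5: C, bond orders sum to 2 (valence 4) → 2 H
  atom 6: C, bond orders sum to 3 (valence 4) → 1 H
  atom 7: O, bond orders sum to 1 (valence 2) → 1 H
  atom 8: C, bond orders sum to 2 (valence 4) → 2 H
  atom 9: C, bond orders sum to 4 (valence 4) → 0 H
  atom 10: O, bond orders sum to 2 (valence 2) → 0 H
  atom 11: C, bond orders sum to 1 (valence 4) → 3 H
  atom 12: C, bond orders sum to 2 (valence 4) → 2 H
  atom 13: C, bond orders sum to 3 (valence 4) → 1 H
  atom 14: N, bond orders sum to 1 (valence 3) → 2 H
  atom 15: C, bond orders sum to 3 (valence 4) → 1 H
  atom 16: Cl (halogen, monovalent) → 0 H
  atom 17: C, bond orders sum to 2 (valence 4) → 2 H
  atom 18: C, bond orders sum to 2 (valence 4) → 2 H
  atom 19: C, bond orders sum to 2 (valence 4) → 2 H
  atom 20: C, bond orders sum to 2 (valence 4) → 2 H
  atom 21: C, bond orders sum to 1 (valence 4) → 3 H
Totals → C:16, H:31, Br:1, Cl:1, N:1, O:2.

C16H31BrClNO2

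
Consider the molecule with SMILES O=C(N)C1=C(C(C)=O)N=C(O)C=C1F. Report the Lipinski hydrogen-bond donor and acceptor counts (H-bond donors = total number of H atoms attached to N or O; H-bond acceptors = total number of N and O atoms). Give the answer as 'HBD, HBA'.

3, 5

Donors: find every N or O and count the H atoms it carries.
  atom 1 (O): bond orders sum to 2 → 0 H
  atom 3 (N): bond orders sum to 1 → 2 H
  atom 8 (O): bond orders sum to 2 → 0 H
  atom 9 (N): bond orders sum to 3 → 0 H
  atom 11 (O): bond orders sum to 1 → 1 H
Lipinski HBD = 3.
Acceptors: N atoms = 2, O atoms = 3 → HBA = 5.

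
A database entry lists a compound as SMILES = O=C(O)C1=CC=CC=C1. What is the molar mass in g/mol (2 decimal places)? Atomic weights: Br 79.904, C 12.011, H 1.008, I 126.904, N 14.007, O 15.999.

First, the molecular formula is C7H6O2 (counting implicit H from valence).
  C: 7 × 12.011 = 84.077
  H: 6 × 1.008 = 6.048
  O: 2 × 15.999 = 31.998
Sum: 7×12.011 + 6×1.008 + 2×15.999 = 122.123 → 122.12 g/mol.

122.12 g/mol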